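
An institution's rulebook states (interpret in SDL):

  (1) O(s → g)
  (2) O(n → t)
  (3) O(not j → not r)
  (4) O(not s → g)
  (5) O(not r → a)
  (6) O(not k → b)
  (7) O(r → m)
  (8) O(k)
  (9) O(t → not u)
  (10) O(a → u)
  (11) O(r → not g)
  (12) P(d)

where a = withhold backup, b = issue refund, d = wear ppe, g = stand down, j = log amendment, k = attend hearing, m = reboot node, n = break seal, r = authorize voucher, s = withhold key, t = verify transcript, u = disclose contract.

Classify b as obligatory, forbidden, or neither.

Premise 6 is O(not k → b), but O(not k) is not derivable from the premises, so it does not yield O(b).
No premise or chain of K-axiom applications forces O(b), and none forces O(not b). So b is neither obligatory nor forbidden under these norms.

Neither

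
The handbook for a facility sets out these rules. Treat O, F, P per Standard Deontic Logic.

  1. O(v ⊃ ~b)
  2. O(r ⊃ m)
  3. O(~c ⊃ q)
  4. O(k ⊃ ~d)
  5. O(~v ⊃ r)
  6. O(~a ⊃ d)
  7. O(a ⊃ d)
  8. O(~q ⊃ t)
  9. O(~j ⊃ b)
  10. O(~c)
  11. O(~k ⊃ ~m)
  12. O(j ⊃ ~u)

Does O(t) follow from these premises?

No

Premise 8 is O(~q ⊃ t), but O(~q) is not derivable from the premises, so it does not yield O(t).
No other premise forces O(t). An ideal world satisfying every premise can still have t false, so O(t) is not derivable.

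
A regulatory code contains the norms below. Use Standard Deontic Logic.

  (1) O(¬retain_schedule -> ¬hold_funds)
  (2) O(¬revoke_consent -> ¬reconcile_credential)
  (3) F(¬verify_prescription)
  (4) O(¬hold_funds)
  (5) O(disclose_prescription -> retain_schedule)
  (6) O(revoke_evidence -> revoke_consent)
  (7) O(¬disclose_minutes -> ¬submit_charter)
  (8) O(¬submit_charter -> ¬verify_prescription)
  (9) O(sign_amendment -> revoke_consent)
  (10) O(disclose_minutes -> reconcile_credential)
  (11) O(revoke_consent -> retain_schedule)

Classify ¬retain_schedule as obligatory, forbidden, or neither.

Forbidden

Premise 3 is F(¬verify_prescription), i.e. O(verify_prescription).
Premise 8 is O(¬submit_charter -> ¬verify_prescription); contrapositively O(verify_prescription -> submit_charter). Since O(verify_prescription) holds, K gives O(submit_charter).
Premise 7, O(¬disclose_minutes -> ¬submit_charter), contraposes to O(submit_charter -> disclose_minutes); with O(submit_charter) we get O(disclose_minutes).
Applying K to premise 10 (O(disclose_minutes -> reconcile_credential)) and O(disclose_minutes) yields O(reconcile_credential).
Premise 2 is O(¬revoke_consent -> ¬reconcile_credential); contrapositively O(reconcile_credential -> revoke_consent). Since O(reconcile_credential) holds, K gives O(revoke_consent).
With premise 11, O(revoke_consent -> retain_schedule), the K-axiom yields O(retain_schedule).
Premises 1, 4, 5, 6, 9 do not contribute to this derivation.
Thus O(retain_schedule), which is F(¬retain_schedule): ¬retain_schedule is forbidden.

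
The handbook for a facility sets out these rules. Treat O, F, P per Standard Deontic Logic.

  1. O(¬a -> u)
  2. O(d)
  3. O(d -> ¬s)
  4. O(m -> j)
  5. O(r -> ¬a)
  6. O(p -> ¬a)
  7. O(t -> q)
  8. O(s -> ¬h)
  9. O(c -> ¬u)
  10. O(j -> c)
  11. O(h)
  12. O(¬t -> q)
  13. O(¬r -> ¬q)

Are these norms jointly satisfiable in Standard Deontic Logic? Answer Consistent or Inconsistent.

Consistent

Premise 8 is O(s -> ¬h), but O(s) is not derivable from the premises, so it does not yield O(¬h).
So O(¬h) is not derivable, and the apparent clash with O(h) does not arise.
A world satisfying every obligation exists (e.g. a=false, c=false, d=true, h=true, j=false, m=false, p=false, q=true, r=true, s=false, t=false, u=true); no atom is both obligatory and forbidden, so the set is consistent.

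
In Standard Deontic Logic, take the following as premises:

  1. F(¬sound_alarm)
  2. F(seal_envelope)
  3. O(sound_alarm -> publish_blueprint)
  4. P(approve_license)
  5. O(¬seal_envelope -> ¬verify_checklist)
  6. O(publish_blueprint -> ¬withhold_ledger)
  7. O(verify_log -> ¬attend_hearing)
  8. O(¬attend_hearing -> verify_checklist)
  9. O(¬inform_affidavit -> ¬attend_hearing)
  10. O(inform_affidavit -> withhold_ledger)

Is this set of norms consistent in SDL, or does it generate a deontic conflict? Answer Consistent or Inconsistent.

Inconsistent

Premise 1, F(¬sound_alarm), is equivalent to O(sound_alarm).
Applying K to premise 3 (O(sound_alarm -> publish_blueprint)) and O(sound_alarm) yields O(publish_blueprint).
From O(publish_blueprint) and premise 6, O(publish_blueprint -> ¬withhold_ledger), we obtain O(¬withhold_ledger).
The contrapositive of premise 10 (O(inform_affidavit -> withhold_ledger)) is O(¬withhold_ledger -> ¬inform_affidavit), and O(¬withhold_ledger) is already established, so O(¬inform_affidavit).
Applying K to premise 9 (O(¬inform_affidavit -> ¬attend_hearing)) and O(¬inform_affidavit) yields O(¬attend_hearing).
From O(¬attend_hearing) and premise 8, O(¬attend_hearing -> verify_checklist), we obtain O(verify_checklist).
The contrapositive of premise 5 (O(¬seal_envelope -> ¬verify_checklist)) is O(verify_checklist -> seal_envelope), and O(verify_checklist) is already established, so O(seal_envelope).
But premise 2, F(seal_envelope), means O(¬seal_envelope).
We now have both O(seal_envelope) and O(¬seal_envelope) — seal_envelope is simultaneously obligatory and forbidden, violating the D-axiom.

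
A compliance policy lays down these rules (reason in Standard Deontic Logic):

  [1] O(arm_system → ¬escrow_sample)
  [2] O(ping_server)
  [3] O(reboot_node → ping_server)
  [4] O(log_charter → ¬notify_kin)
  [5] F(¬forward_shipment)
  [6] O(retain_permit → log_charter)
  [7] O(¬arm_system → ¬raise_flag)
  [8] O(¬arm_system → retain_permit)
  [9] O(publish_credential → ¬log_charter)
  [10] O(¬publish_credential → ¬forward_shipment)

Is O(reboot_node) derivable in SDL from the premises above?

No

Premise 3 is O(reboot_node → ping_server); even if O(ping_server) held, inferring O(reboot_node) would be affirming the consequent — invalid.
No other premise forces O(reboot_node). An ideal world satisfying every premise can still have reboot_node false, so O(reboot_node) is not derivable.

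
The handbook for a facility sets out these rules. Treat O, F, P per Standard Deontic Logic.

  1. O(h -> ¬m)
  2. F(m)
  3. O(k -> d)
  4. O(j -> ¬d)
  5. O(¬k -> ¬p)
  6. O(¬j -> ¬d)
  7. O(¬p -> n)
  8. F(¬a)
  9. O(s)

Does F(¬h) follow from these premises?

No

Premise 1 is O(h -> ¬m); even if O(¬m) held, inferring O(h) would be affirming the consequent — invalid.
No other premise forces O(h). An ideal world satisfying every premise can still have ¬h true, so F(¬h) is not derivable.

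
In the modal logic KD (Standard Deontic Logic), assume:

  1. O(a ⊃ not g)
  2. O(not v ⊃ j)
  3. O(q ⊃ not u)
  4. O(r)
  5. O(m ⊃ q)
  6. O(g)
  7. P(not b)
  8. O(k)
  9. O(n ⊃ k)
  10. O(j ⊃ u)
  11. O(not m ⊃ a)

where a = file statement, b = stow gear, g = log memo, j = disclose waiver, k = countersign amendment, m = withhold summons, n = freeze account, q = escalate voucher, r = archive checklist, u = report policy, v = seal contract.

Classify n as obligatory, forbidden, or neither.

Neither

Premise 9 is O(n ⊃ k); even if O(k) held, inferring O(n) would be affirming the consequent — invalid.
No premise or chain of K-axiom applications forces O(n), and none forces O(not n). So n is neither obligatory nor forbidden under these norms.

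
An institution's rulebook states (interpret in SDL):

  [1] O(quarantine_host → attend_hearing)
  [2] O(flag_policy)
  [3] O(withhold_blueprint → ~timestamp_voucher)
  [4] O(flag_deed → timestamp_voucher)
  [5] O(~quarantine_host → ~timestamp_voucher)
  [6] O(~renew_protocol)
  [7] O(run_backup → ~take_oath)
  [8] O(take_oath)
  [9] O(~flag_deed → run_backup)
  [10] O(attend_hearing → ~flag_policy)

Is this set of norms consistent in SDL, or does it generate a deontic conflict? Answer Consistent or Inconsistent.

Premise 2 states O(flag_policy) outright.
Premise 10 is O(attend_hearing → ~flag_policy); contrapositively O(flag_policy → ~attend_hearing). Since O(flag_policy) holds, K gives O(~attend_hearing).
The contrapositive of premise 1 (O(quarantine_host → attend_hearing)) is O(~attend_hearing → ~quarantine_host), and O(~attend_hearing) is already established, so O(~quarantine_host).
Applying K to premise 5 (O(~quarantine_host → ~timestamp_voucher)) and O(~quarantine_host) yields O(~timestamp_voucher).
The contrapositive of premise 4 (O(flag_deed → timestamp_voucher)) is O(~timestamp_voucher → ~flag_deed), and O(~timestamp_voucher) is already established, so O(~flag_deed).
Applying K to premise 9 (O(~flag_deed → run_backup)) and O(~flag_deed) yields O(run_backup).
Applying K to premise 7 (O(run_backup → ~take_oath)) and O(run_backup) yields O(~take_oath).
However, premise 8 gives O(take_oath).
We now have both O(~take_oath) and O(take_oath) — take_oath is simultaneously obligatory and forbidden, violating the D-axiom.

Inconsistent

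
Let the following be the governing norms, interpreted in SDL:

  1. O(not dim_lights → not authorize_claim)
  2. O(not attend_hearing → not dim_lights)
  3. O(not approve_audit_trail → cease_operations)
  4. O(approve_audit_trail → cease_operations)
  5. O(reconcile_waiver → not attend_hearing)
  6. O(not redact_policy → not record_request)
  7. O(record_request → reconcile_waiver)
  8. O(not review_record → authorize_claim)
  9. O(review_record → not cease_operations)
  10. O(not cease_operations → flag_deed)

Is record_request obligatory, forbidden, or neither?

Premises 4 and 3 cover both cases: O(approve_audit_trail → cease_operations) and O(not approve_audit_trail → cease_operations). Since approve_audit_trail ∨ not approve_audit_trail is a tautology, O(cease_operations) follows.
The contrapositive of premise 9 (O(review_record → not cease_operations)) is O(cease_operations → not review_record), and O(cease_operations) is already established, so O(not review_record).
From O(not review_record) and premise 8, O(not review_record → authorize_claim), we obtain O(authorize_claim).
Premise 1 is O(not dim_lights → not authorize_claim); contrapositively O(authorize_claim → dim_lights). Since O(authorize_claim) holds, K gives O(dim_lights).
Premise 2, O(not attend_hearing → not dim_lights), contraposes to O(dim_lights → attend_hearing); with O(dim_lights) we get O(attend_hearing).
Premise 5, O(reconcile_waiver → not attend_hearing), contraposes to O(attend_hearing → not reconcile_waiver); with O(attend_hearing) we get O(not reconcile_waiver).
The contrapositive of premise 7 (O(record_request → reconcile_waiver)) is O(not reconcile_waiver → not record_request), and O(not reconcile_waiver) is already established, so O(not record_request).
Premises 6, 10 do not contribute to this derivation.
Thus O(not record_request), which is F(record_request): record_request is forbidden.

Forbidden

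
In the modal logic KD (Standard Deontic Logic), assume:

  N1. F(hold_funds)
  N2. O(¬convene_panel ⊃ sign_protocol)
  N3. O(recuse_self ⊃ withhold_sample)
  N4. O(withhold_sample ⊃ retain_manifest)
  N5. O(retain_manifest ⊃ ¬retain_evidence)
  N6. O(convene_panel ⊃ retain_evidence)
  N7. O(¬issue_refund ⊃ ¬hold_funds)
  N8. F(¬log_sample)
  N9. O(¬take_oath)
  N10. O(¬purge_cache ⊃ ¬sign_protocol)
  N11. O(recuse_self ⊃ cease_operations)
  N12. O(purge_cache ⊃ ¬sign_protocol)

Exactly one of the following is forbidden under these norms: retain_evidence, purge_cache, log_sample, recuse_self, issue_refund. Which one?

By case analysis on ¬purge_cache: premise 10 gives O(¬purge_cache ⊃ ¬sign_protocol) and premise 12 gives O(purge_cache ⊃ ¬sign_protocol), so O(¬sign_protocol) either way.
Premise 2, O(¬convene_panel ⊃ sign_protocol), contraposes to O(¬sign_protocol ⊃ convene_panel); with O(¬sign_protocol) we get O(convene_panel).
Premise 6 is O(convene_panel ⊃ retain_evidence); since O(convene_panel), deontic closure gives O(retain_evidence).
Premise 5, O(retain_manifest ⊃ ¬retain_evidence), contraposes to O(retain_evidence ⊃ ¬retain_manifest); with O(retain_evidence) we get O(¬retain_manifest).
Premise 4, O(withhold_sample ⊃ retain_manifest), contraposes to O(¬retain_manifest ⊃ ¬withhold_sample); with O(¬retain_manifest) we get O(¬withhold_sample).
Premise 3 is O(recuse_self ⊃ withhold_sample); contrapositively O(¬withhold_sample ⊃ ¬recuse_self). Since O(¬withhold_sample) holds, K gives O(¬recuse_self).
So O(¬recuse_self) holds, i.e. recuse_self is forbidden. None of the other listed options is forbidden under the premises.

recuse_self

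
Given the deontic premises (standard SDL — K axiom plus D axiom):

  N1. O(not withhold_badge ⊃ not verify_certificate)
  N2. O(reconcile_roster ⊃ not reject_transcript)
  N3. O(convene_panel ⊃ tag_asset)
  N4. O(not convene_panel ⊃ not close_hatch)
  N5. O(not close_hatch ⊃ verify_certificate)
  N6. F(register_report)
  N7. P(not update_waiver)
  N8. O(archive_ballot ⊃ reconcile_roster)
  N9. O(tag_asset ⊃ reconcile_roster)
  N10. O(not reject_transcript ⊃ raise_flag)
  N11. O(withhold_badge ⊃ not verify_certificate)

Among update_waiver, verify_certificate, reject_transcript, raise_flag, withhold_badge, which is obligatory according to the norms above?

Premises 1 and 11 are O(not withhold_badge ⊃ not verify_certificate) and O(withhold_badge ⊃ not verify_certificate); every ideal world satisfies not withhold_badge or withhold_badge, so in either case not verify_certificate holds — hence O(not verify_certificate).
Premise 5, O(not close_hatch ⊃ verify_certificate), contraposes to O(not verify_certificate ⊃ close_hatch); with O(not verify_certificate) we get O(close_hatch).
The contrapositive of premise 4 (O(not convene_panel ⊃ not close_hatch)) is O(close_hatch ⊃ convene_panel), and O(close_hatch) is already established, so O(convene_panel).
Premise 3 is O(convene_panel ⊃ tag_asset); since O(convene_panel), deontic closure gives O(tag_asset).
With premise 9, O(tag_asset ⊃ reconcile_roster), the K-axiom yields O(reconcile_roster).
Applying K to premise 2 (O(reconcile_roster ⊃ not reject_transcript)) and O(reconcile_roster) yields O(not reject_transcript).
Premise 10 is O(not reject_transcript ⊃ raise_flag); since O(not reject_transcript), deontic closure gives O(raise_flag).
So O(raise_flag) holds — raise_flag is obligatory. None of the other listed options is made obligatory by any chain of premises.

raise_flag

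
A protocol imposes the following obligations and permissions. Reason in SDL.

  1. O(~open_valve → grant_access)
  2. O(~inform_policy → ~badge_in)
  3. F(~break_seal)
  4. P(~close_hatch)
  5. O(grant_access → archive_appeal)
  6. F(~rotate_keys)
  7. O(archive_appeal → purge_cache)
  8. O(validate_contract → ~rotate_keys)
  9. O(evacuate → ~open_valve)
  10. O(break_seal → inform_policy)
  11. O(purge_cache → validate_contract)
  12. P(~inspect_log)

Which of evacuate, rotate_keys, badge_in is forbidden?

Premise 6 is F(~rotate_keys), i.e. O(rotate_keys).
The contrapositive of premise 8 (O(validate_contract → ~rotate_keys)) is O(rotate_keys → ~validate_contract), and O(rotate_keys) is already established, so O(~validate_contract).
The contrapositive of premise 11 (O(purge_cache → validate_contract)) is O(~validate_contract → ~purge_cache), and O(~validate_contract) is already established, so O(~purge_cache).
Premise 7 is O(archive_appeal → purge_cache); contrapositively O(~purge_cache → ~archive_appeal). Since O(~purge_cache) holds, K gives O(~archive_appeal).
Premise 5, O(grant_access → archive_appeal), contraposes to O(~archive_appeal → ~grant_access); with O(~archive_appeal) we get O(~grant_access).
Premise 1 is O(~open_valve → grant_access); contrapositively O(~grant_access → open_valve). Since O(~grant_access) holds, K gives O(open_valve).
Premise 9, O(evacuate → ~open_valve), contraposes to O(open_valve → ~evacuate); with O(open_valve) we get O(~evacuate).
So O(~evacuate) holds, i.e. evacuate is forbidden. None of the other listed options is forbidden under the premises.

evacuate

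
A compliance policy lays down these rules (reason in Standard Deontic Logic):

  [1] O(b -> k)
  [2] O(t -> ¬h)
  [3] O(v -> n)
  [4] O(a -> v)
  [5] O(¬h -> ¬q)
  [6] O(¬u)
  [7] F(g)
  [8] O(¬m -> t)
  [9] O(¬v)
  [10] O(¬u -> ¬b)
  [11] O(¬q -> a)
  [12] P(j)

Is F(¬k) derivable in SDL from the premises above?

No

Premise 1 is O(b -> k), but O(b) is not derivable from the premises, so it does not yield O(k).
No other premise forces O(k). An ideal world satisfying every premise can still have ¬k true, so F(¬k) is not derivable.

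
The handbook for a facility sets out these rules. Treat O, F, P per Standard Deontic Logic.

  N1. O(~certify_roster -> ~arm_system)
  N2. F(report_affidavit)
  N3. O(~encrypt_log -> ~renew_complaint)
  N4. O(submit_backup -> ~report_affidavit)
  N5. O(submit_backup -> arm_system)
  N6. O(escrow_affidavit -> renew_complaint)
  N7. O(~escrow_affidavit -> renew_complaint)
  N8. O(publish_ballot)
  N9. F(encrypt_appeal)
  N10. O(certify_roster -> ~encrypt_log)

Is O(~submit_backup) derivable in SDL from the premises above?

By case analysis on ~escrow_affidavit: premise 7 gives O(~escrow_affidavit -> renew_complaint) and premise 6 gives O(escrow_affidavit -> renew_complaint), so O(renew_complaint) either way.
Premise 3 is O(~encrypt_log -> ~renew_complaint); contrapositively O(renew_complaint -> encrypt_log). Since O(renew_complaint) holds, K gives O(encrypt_log).
Premise 10, O(certify_roster -> ~encrypt_log), contraposes to O(encrypt_log -> ~certify_roster); with O(encrypt_log) we get O(~certify_roster).
With premise 1, O(~certify_roster -> ~arm_system), the K-axiom yields O(~arm_system).
Premise 5, O(submit_backup -> arm_system), contraposes to O(~arm_system -> ~submit_backup); with O(~arm_system) we get O(~submit_backup).
Premises 2, 4, 8, 9 do not contribute to this derivation.
So O(~submit_backup) follows.

Yes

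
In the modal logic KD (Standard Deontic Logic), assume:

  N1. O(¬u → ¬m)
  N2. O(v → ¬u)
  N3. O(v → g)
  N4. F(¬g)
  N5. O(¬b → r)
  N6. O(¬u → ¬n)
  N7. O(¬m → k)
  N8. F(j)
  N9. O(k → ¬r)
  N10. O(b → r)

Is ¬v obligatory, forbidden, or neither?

Obligatory

By case analysis on b: premise 10 gives O(b → r) and premise 5 gives O(¬b → r), so O(r) either way.
Premise 9 is O(k → ¬r); contrapositively O(r → ¬k). Since O(r) holds, K gives O(¬k).
The contrapositive of premise 7 (O(¬m → k)) is O(¬k → m), and O(¬k) is already established, so O(m).
The contrapositive of premise 1 (O(¬u → ¬m)) is O(m → u), and O(m) is already established, so O(u).
The contrapositive of premise 2 (O(v → ¬u)) is O(u → ¬v), and O(u) is already established, so O(¬v).
Premises 3, 4, 6, 8 do not contribute to this derivation.
Hence ¬v is obligatory.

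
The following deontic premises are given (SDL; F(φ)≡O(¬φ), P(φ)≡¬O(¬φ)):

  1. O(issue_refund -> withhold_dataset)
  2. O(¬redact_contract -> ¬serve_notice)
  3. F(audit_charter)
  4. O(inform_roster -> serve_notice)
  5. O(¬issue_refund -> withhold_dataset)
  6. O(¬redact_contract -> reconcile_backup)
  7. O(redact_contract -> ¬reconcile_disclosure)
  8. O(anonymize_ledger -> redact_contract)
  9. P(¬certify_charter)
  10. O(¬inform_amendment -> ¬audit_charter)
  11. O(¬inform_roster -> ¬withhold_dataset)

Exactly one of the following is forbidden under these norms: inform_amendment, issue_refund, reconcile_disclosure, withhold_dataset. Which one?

reconcile_disclosure

By case analysis on issue_refund: premise 1 gives O(issue_refund -> withhold_dataset) and premise 5 gives O(¬issue_refund -> withhold_dataset), so O(withhold_dataset) either way.
Premise 11, O(¬inform_roster -> ¬withhold_dataset), contraposes to O(withhold_dataset -> inform_roster); with O(withhold_dataset) we get O(inform_roster).
From O(inform_roster) and premise 4, O(inform_roster -> serve_notice), we obtain O(serve_notice).
The contrapositive of premise 2 (O(¬redact_contract -> ¬serve_notice)) is O(serve_notice -> redact_contract), and O(serve_notice) is already established, so O(redact_contract).
Applying K to premise 7 (O(redact_contract -> ¬reconcile_disclosure)) and O(redact_contract) yields O(¬reconcile_disclosure).
So O(¬reconcile_disclosure) holds, i.e. reconcile_disclosure is forbidden. None of the other listed options is forbidden under the premises.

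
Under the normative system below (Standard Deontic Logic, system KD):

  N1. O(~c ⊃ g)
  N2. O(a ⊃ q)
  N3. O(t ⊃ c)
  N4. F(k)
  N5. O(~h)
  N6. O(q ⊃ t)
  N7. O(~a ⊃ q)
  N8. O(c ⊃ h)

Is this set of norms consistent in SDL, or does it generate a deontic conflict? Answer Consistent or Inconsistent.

Premises 2 and 7 are O(a ⊃ q) and O(~a ⊃ q); every ideal world satisfies a or ~a, so in either case q holds — hence O(q).
Premise 6 is O(q ⊃ t); since O(q), deontic closure gives O(t).
With premise 3, O(t ⊃ c), the K-axiom yields O(c).
Applying K to premise 8 (O(c ⊃ h)) and O(c) yields O(h).
However, premise 5 gives O(~h).
We now have both O(h) and O(~h) — h is simultaneously obligatory and forbidden, violating the D-axiom.

Inconsistent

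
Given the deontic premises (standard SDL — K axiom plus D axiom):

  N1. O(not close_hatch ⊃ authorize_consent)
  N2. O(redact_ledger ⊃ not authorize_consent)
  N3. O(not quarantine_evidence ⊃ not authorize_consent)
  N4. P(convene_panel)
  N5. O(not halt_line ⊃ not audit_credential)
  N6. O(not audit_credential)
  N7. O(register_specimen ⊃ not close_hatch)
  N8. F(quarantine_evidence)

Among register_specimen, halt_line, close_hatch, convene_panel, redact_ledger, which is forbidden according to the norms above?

Premise 8 is F(quarantine_evidence), i.e. O(not quarantine_evidence).
With premise 3, O(not quarantine_evidence ⊃ not authorize_consent), the K-axiom yields O(not authorize_consent).
Premise 1 is O(not close_hatch ⊃ authorize_consent); contrapositively O(not authorize_consent ⊃ close_hatch). Since O(not authorize_consent) holds, K gives O(close_hatch).
Premise 7, O(register_specimen ⊃ not close_hatch), contraposes to O(close_hatch ⊃ not register_specimen); with O(close_hatch) we get O(not register_specimen).
So O(not register_specimen) holds, i.e. register_specimen is forbidden. None of the other listed options is forbidden under the premises.

register_specimen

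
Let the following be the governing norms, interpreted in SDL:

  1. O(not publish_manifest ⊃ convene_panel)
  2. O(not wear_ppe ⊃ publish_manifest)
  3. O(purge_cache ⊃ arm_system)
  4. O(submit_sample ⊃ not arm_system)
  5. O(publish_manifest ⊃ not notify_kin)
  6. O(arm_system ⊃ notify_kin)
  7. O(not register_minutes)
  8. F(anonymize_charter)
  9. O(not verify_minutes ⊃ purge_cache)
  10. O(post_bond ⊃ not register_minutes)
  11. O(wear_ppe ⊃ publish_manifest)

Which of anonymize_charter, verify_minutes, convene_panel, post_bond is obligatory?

verify_minutes

By case analysis on wear_ppe: premise 11 gives O(wear_ppe ⊃ publish_manifest) and premise 2 gives O(not wear_ppe ⊃ publish_manifest), so O(publish_manifest) either way.
With premise 5, O(publish_manifest ⊃ not notify_kin), the K-axiom yields O(not notify_kin).
Premise 6, O(arm_system ⊃ notify_kin), contraposes to O(not notify_kin ⊃ not arm_system); with O(not notify_kin) we get O(not arm_system).
The contrapositive of premise 3 (O(purge_cache ⊃ arm_system)) is O(not arm_system ⊃ not purge_cache), and O(not arm_system) is already established, so O(not purge_cache).
Premise 9 is O(not verify_minutes ⊃ purge_cache); contrapositively O(not purge_cache ⊃ verify_minutes). Since O(not purge_cache) holds, K gives O(verify_minutes).
So O(verify_minutes) holds — verify_minutes is obligatory. None of the other listed options is made obligatory by any chain of premises.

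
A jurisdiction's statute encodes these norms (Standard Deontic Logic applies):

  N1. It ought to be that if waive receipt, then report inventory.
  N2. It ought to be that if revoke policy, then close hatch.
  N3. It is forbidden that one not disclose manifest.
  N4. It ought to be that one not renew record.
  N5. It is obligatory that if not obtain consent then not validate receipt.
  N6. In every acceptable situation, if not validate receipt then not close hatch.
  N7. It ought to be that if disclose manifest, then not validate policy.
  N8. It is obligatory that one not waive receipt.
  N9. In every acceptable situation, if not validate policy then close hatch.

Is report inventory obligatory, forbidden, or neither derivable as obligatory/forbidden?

Premise 1 is O(waive_receipt → report_inventory), but O(waive_receipt) is not derivable from the premises, so it does not yield O(report_inventory).
No premise or chain of K-axiom applications forces O(report_inventory), and none forces O(¬report_inventory). So report_inventory is neither obligatory nor forbidden under these norms.

Neither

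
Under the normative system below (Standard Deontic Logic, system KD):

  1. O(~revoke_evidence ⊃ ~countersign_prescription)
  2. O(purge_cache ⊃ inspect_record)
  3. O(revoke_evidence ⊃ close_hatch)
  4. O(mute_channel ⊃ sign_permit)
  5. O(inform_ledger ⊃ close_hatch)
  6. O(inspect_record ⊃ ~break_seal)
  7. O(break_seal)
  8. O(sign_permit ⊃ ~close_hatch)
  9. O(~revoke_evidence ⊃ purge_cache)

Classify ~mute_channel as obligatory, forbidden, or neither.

From premise 7 we have O(break_seal).
Premise 6 is O(inspect_record ⊃ ~break_seal); contrapositively O(break_seal ⊃ ~inspect_record). Since O(break_seal) holds, K gives O(~inspect_record).
Premise 2, O(purge_cache ⊃ inspect_record), contraposes to O(~inspect_record ⊃ ~purge_cache); with O(~inspect_record) we get O(~purge_cache).
Premise 9, O(~revoke_evidence ⊃ purge_cache), contraposes to O(~purge_cache ⊃ revoke_evidence); with O(~purge_cache) we get O(revoke_evidence).
With premise 3, O(revoke_evidence ⊃ close_hatch), the K-axiom yields O(close_hatch).
Premise 8 is O(sign_permit ⊃ ~close_hatch); contrapositively O(close_hatch ⊃ ~sign_permit). Since O(close_hatch) holds, K gives O(~sign_permit).
Premise 4, O(mute_channel ⊃ sign_permit), contraposes to O(~sign_permit ⊃ ~mute_channel); with O(~sign_permit) we get O(~mute_channel).
Premises 1, 5 do not contribute to this derivation.
Hence ~mute_channel is obligatory.

Obligatory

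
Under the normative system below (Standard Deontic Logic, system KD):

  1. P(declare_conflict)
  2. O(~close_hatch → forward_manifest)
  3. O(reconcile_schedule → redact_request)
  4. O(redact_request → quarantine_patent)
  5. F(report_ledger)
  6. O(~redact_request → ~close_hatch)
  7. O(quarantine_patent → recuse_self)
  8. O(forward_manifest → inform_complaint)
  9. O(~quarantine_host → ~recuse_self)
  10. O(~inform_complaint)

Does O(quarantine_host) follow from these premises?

Yes

Premise 10 gives O(~inform_complaint).
Premise 8 is O(forward_manifest → inform_complaint); contrapositively O(~inform_complaint → ~forward_manifest). Since O(~inform_complaint) holds, K gives O(~forward_manifest).
Premise 2 is O(~close_hatch → forward_manifest); contrapositively O(~forward_manifest → close_hatch). Since O(~forward_manifest) holds, K gives O(close_hatch).
Premise 6 is O(~redact_request → ~close_hatch); contrapositively O(close_hatch → redact_request). Since O(close_hatch) holds, K gives O(redact_request).
With premise 4, O(redact_request → quarantine_patent), the K-axiom yields O(quarantine_patent).
Applying K to premise 7 (O(quarantine_patent → recuse_self)) and O(quarantine_patent) yields O(recuse_self).
The contrapositive of premise 9 (O(~quarantine_host → ~recuse_self)) is O(recuse_self → quarantine_host), and O(recuse_self) is already established, so O(quarantine_host).
Premises 1, 3, 5 do not contribute to this derivation.
So O(quarantine_host) follows.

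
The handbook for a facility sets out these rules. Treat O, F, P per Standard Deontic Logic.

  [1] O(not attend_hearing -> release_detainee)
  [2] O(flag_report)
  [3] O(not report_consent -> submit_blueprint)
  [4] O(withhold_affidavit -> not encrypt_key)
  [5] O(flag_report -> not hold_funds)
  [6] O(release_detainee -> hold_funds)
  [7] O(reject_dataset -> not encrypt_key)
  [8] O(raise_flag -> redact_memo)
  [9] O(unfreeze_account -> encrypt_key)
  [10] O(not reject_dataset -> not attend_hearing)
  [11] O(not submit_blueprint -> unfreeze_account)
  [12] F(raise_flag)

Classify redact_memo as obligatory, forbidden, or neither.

Premise 8 is O(raise_flag -> redact_memo), but O(raise_flag) is not derivable from the premises, so it does not yield O(redact_memo).
No premise or chain of K-axiom applications forces O(redact_memo), and none forces O(not redact_memo). So redact_memo is neither obligatory nor forbidden under these norms.

Neither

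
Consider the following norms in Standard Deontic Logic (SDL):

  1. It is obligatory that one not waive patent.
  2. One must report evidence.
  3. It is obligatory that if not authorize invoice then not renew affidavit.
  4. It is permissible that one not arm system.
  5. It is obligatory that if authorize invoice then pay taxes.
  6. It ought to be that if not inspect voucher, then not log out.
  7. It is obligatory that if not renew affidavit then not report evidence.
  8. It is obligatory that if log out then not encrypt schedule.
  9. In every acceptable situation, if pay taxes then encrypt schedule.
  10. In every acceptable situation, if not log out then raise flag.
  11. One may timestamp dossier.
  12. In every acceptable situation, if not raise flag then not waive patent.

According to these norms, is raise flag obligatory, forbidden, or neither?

Premise 2 states O(report_evidence) outright.
The contrapositive of premise 7 (O(¬renew_affidavit → ¬report_evidence)) is O(report_evidence → renew_affidavit), and O(report_evidence) is already established, so O(renew_affidavit).
Premise 3, O(¬authorize_invoice → ¬renew_affidavit), contraposes to O(renew_affidavit → authorize_invoice); with O(renew_affidavit) we get O(authorize_invoice).
With premise 5, O(authorize_invoice → pay_taxes), the K-axiom yields O(pay_taxes).
From O(pay_taxes) and premise 9, O(pay_taxes → encrypt_schedule), we obtain O(encrypt_schedule).
Premise 8 is O(log_out → ¬encrypt_schedule); contrapositively O(encrypt_schedule → ¬log_out). Since O(encrypt_schedule) holds, K gives O(¬log_out).
Premise 10 is O(¬log_out → raise_flag); since O(¬log_out), deontic closure gives O(raise_flag).
Premises 1, 4, 6, 11, 12 do not contribute to this derivation.
Hence raise_flag is obligatory.

Obligatory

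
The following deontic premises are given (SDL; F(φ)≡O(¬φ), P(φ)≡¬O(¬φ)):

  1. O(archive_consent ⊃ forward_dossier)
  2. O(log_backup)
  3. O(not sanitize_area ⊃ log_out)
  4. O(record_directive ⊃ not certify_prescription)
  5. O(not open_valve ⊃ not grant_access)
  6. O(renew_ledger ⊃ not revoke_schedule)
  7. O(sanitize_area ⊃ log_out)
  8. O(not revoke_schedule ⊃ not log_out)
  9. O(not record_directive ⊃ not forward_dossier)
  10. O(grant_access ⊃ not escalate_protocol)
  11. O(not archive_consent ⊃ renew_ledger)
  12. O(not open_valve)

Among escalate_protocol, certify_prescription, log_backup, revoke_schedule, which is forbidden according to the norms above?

certify_prescription

Premises 7 and 3 are O(sanitize_area ⊃ log_out) and O(not sanitize_area ⊃ log_out); every ideal world satisfies sanitize_area or not sanitize_area, so in either case log_out holds — hence O(log_out).
Premise 8, O(not revoke_schedule ⊃ not log_out), contraposes to O(log_out ⊃ revoke_schedule); with O(log_out) we get O(revoke_schedule).
The contrapositive of premise 6 (O(renew_ledger ⊃ not revoke_schedule)) is O(revoke_schedule ⊃ not renew_ledger), and O(revoke_schedule) is already established, so O(not renew_ledger).
Premise 11 is O(not archive_consent ⊃ renew_ledger); contrapositively O(not renew_ledger ⊃ archive_consent). Since O(not renew_ledger) holds, K gives O(archive_consent).
Applying K to premise 1 (O(archive_consent ⊃ forward_dossier)) and O(archive_consent) yields O(forward_dossier).
Premise 9, O(not record_directive ⊃ not forward_dossier), contraposes to O(forward_dossier ⊃ record_directive); with O(forward_dossier) we get O(record_directive).
Applying K to premise 4 (O(record_directive ⊃ not certify_prescription)) and O(record_directive) yields O(not certify_prescription).
So O(not certify_prescription) holds, i.e. certify_prescription is forbidden. None of the other listed options is forbidden under the premises.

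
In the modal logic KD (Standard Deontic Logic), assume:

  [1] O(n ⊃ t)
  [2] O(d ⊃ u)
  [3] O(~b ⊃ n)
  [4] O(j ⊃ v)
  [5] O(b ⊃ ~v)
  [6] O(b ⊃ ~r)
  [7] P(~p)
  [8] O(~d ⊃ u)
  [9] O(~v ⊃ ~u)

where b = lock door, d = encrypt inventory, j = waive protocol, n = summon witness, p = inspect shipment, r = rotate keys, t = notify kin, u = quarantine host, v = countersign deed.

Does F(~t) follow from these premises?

By case analysis on ~d: premise 8 gives O(~d ⊃ u) and premise 2 gives O(d ⊃ u), so O(u) either way.
The contrapositive of premise 9 (O(~v ⊃ ~u)) is O(u ⊃ v), and O(u) is already established, so O(v).
Premise 5 is O(b ⊃ ~v); contrapositively O(v ⊃ ~b). Since O(v) holds, K gives O(~b).
Applying K to premise 3 (O(~b ⊃ n)) and O(~b) yields O(n).
With premise 1, O(n ⊃ t), the K-axiom yields O(t).
Premises 4, 6, 7 do not contribute to this derivation.
So O(t) holds, i.e. F(~t). The claim follows.

Yes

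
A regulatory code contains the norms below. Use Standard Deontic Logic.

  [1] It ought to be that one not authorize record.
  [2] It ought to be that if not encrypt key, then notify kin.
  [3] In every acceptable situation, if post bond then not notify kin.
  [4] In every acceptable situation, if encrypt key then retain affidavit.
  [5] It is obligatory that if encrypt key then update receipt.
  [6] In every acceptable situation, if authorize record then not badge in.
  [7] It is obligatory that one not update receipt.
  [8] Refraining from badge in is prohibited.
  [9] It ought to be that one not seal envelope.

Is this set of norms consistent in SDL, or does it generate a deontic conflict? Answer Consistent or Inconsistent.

Premise 6 is O(authorize_record → ¬badge_in), but O(authorize_record) is not derivable from the premises, so it does not yield O(¬badge_in).
So O(¬badge_in) is not derivable, and the apparent clash with O(badge_in) does not arise.
A world satisfying every obligation exists (e.g. authorize_record=false, badge_in=true, encrypt_key=false, notify_kin=true, post_bond=false, retain_affidavit=false, seal_envelope=false, update_receipt=false); no atom is both obligatory and forbidden, so the set is consistent.

Consistent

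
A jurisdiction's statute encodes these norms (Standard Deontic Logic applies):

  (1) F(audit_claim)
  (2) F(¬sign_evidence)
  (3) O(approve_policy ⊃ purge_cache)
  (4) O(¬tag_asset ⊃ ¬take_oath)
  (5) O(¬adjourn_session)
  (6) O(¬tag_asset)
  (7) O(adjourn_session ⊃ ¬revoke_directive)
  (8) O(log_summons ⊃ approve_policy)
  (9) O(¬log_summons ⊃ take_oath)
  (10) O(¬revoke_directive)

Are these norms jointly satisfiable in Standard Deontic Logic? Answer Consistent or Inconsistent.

Consistent

Premise 7 is O(adjourn_session ⊃ ¬revoke_directive); even if O(¬revoke_directive) held, inferring O(adjourn_session) would be affirming the consequent — invalid.
So O(adjourn_session) is not derivable, and the apparent clash with O(¬adjourn_session) does not arise.
A world satisfying every obligation exists (e.g. adjourn_session=false, approve_policy=true, audit_claim=false, log_summons=true, purge_cache=true, revoke_directive=false, sign_evidence=true, tag_asset=false, take_oath=false); no atom is both obligatory and forbidden, so the set is consistent.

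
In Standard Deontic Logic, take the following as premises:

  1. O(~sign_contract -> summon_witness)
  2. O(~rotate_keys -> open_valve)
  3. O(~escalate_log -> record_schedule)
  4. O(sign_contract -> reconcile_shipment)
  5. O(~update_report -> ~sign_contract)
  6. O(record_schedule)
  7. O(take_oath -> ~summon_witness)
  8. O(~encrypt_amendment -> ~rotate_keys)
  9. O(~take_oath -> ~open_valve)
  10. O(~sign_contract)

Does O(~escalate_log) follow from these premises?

Premise 3 is O(~escalate_log -> record_schedule); even if O(record_schedule) held, inferring O(~escalate_log) would be affirming the consequent — invalid.
No other premise forces O(~escalate_log). An ideal world satisfying every premise can still have ~escalate_log false, so O(~escalate_log) is not derivable.

No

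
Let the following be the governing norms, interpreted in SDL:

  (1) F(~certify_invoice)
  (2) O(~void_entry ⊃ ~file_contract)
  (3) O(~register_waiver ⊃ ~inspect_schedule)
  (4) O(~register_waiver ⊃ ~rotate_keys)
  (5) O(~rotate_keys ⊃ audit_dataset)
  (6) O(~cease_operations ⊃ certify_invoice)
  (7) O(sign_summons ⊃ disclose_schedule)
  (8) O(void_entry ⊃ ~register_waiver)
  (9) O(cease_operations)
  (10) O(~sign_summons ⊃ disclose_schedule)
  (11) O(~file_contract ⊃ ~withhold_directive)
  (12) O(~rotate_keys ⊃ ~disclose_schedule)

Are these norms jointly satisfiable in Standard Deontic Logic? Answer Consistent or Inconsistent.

Premise 6 is O(~cease_operations ⊃ certify_invoice); even if O(certify_invoice) held, inferring O(~cease_operations) would be affirming the consequent — invalid.
So O(~cease_operations) is not derivable, and the apparent clash with O(cease_operations) does not arise.
A world satisfying every obligation exists (e.g. audit_dataset=false, cease_operations=true, certify_invoice=true, disclose_schedule=true, file_contract=false, inspect_schedule=false, register_waiver=true, rotate_keys=true, sign_summons=false, void_entry=false, withhold_directive=false); no atom is both obligatory and forbidden, so the set is consistent.

Consistent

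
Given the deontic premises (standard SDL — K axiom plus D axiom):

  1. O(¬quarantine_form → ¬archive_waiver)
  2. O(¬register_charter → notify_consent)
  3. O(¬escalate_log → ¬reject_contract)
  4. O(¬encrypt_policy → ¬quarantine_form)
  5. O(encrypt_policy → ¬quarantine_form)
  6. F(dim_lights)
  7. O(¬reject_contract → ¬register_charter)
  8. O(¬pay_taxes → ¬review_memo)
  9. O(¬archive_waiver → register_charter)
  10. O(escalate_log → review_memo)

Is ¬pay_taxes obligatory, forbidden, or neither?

Forbidden

Premises 5 and 4 are O(encrypt_policy → ¬quarantine_form) and O(¬encrypt_policy → ¬quarantine_form); every ideal world satisfies encrypt_policy or ¬encrypt_policy, so in either case ¬quarantine_form holds — hence O(¬quarantine_form).
Applying K to premise 1 (O(¬quarantine_form → ¬archive_waiver)) and O(¬quarantine_form) yields O(¬archive_waiver).
Premise 9 is O(¬archive_waiver → register_charter); since O(¬archive_waiver), deontic closure gives O(register_charter).
The contrapositive of premise 7 (O(¬reject_contract → ¬register_charter)) is O(register_charter → reject_contract), and O(register_charter) is already established, so O(reject_contract).
Premise 3 is O(¬escalate_log → ¬reject_contract); contrapositively O(reject_contract → escalate_log). Since O(reject_contract) holds, K gives O(escalate_log).
From O(escalate_log) and premise 10, O(escalate_log → review_memo), we obtain O(review_memo).
The contrapositive of premise 8 (O(¬pay_taxes → ¬review_memo)) is O(review_memo → pay_taxes), and O(review_memo) is already established, so O(pay_taxes).
Premises 2, 6 do not contribute to this derivation.
Thus O(pay_taxes), which is F(¬pay_taxes): ¬pay_taxes is forbidden.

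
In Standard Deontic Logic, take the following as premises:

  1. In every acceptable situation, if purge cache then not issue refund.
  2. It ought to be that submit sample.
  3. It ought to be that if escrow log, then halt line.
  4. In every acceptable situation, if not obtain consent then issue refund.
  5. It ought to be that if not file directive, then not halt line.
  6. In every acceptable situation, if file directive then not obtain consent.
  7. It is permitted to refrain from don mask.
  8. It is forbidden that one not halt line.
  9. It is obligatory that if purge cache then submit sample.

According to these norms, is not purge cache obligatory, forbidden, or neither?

Obligatory

Premise 8, F(¬halt_line), is equivalent to O(halt_line).
Premise 5, O(¬file_directive → ¬halt_line), contraposes to O(halt_line → file_directive); with O(halt_line) we get O(file_directive).
Applying K to premise 6 (O(file_directive → ¬obtain_consent)) and O(file_directive) yields O(¬obtain_consent).
With premise 4, O(¬obtain_consent → issue_refund), the K-axiom yields O(issue_refund).
The contrapositive of premise 1 (O(purge_cache → ¬issue_refund)) is O(issue_refund → ¬purge_cache), and O(issue_refund) is already established, so O(¬purge_cache).
Premises 2, 3, 7, 9 do not contribute to this derivation.
Hence ¬purge_cache is obligatory.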